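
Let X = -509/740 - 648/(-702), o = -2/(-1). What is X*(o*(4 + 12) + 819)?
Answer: 52049/260 ≈ 200.19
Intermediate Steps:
o = 2 (o = -2*(-1) = 2)
X = 2263/9620 (X = -509*1/740 - 648*(-1/702) = -509/740 + 12/13 = 2263/9620 ≈ 0.23524)
X*(o*(4 + 12) + 819) = 2263*(2*(4 + 12) + 819)/9620 = 2263*(2*16 + 819)/9620 = 2263*(32 + 819)/9620 = (2263/9620)*851 = 52049/260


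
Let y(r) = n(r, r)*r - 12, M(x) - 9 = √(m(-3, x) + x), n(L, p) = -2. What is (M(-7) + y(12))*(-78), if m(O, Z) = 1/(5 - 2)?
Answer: 2106 - 52*I*√15 ≈ 2106.0 - 201.4*I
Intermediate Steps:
m(O, Z) = ⅓ (m(O, Z) = 1/3 = ⅓)
M(x) = 9 + √(⅓ + x)
y(r) = -12 - 2*r (y(r) = -2*r - 12 = -12 - 2*r)
(M(-7) + y(12))*(-78) = ((9 + √(3 + 9*(-7))/3) + (-12 - 2*12))*(-78) = ((9 + √(3 - 63)/3) + (-12 - 24))*(-78) = ((9 + √(-60)/3) - 36)*(-78) = ((9 + (2*I*√15)/3) - 36)*(-78) = ((9 + 2*I*√15/3) - 36)*(-78) = (-27 + 2*I*√15/3)*(-78) = 2106 - 52*I*√15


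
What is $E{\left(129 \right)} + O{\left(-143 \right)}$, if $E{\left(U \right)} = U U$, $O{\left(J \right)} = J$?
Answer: $16498$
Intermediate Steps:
$E{\left(U \right)} = U^{2}$
$E{\left(129 \right)} + O{\left(-143 \right)} = 129^{2} - 143 = 16641 - 143 = 16498$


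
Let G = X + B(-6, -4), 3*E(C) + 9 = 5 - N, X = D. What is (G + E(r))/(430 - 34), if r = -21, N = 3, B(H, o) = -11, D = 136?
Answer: 92/297 ≈ 0.30976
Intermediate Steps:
X = 136
E(C) = -7/3 (E(C) = -3 + (5 - 1*3)/3 = -3 + (5 - 3)/3 = -3 + (1/3)*2 = -3 + 2/3 = -7/3)
G = 125 (G = 136 - 11 = 125)
(G + E(r))/(430 - 34) = (125 - 7/3)/(430 - 34) = (368/3)/396 = (368/3)*(1/396) = 92/297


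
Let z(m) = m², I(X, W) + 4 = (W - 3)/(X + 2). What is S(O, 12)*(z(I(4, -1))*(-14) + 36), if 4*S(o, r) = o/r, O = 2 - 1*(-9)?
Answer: -6655/108 ≈ -61.620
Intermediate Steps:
O = 11 (O = 2 + 9 = 11)
I(X, W) = -4 + (-3 + W)/(2 + X) (I(X, W) = -4 + (W - 3)/(X + 2) = -4 + (-3 + W)/(2 + X))
S(o, r) = o/(4*r) (S(o, r) = (o/r)/4 = o/(4*r))
S(O, 12)*(z(I(4, -1))*(-14) + 36) = ((¼)*11/12)*(((-11 - 1 - 4*4)/(2 + 4))²*(-14) + 36) = ((¼)*11*(1/12))*(((-11 - 1 - 16)/6)²*(-14) + 36) = 11*(((⅙)*(-28))²*(-14) + 36)/48 = 11*((-14/3)²*(-14) + 36)/48 = 11*((196/9)*(-14) + 36)/48 = 11*(-2744/9 + 36)/48 = (11/48)*(-2420/9) = -6655/108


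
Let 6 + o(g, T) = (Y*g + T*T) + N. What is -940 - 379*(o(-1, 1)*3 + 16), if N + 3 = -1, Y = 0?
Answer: 3229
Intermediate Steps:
N = -4 (N = -3 - 1 = -4)
o(g, T) = -10 + T**2 (o(g, T) = -6 + ((0*g + T*T) - 4) = -6 + ((0 + T**2) - 4) = -6 + (T**2 - 4) = -6 + (-4 + T**2) = -10 + T**2)
-940 - 379*(o(-1, 1)*3 + 16) = -940 - 379*((-10 + 1**2)*3 + 16) = -940 - 379*((-10 + 1)*3 + 16) = -940 - 379*(-9*3 + 16) = -940 - 379*(-27 + 16) = -940 - 379*(-11) = -940 + 4169 = 3229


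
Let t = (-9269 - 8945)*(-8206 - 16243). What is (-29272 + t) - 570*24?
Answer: 445271134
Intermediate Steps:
t = 445314086 (t = -18214*(-24449) = 445314086)
(-29272 + t) - 570*24 = (-29272 + 445314086) - 570*24 = 445284814 - 13680 = 445271134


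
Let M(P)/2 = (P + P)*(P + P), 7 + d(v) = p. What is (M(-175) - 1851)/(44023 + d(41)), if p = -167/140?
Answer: 34040860/6162073 ≈ 5.5243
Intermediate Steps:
p = -167/140 (p = -167*1/140 = -167/140 ≈ -1.1929)
d(v) = -1147/140 (d(v) = -7 - 167/140 = -1147/140)
M(P) = 8*P**2 (M(P) = 2*((P + P)*(P + P)) = 2*((2*P)*(2*P)) = 2*(4*P**2) = 8*P**2)
(M(-175) - 1851)/(44023 + d(41)) = (8*(-175)**2 - 1851)/(44023 - 1147/140) = (8*30625 - 1851)/(6162073/140) = (245000 - 1851)*(140/6162073) = 243149*(140/6162073) = 34040860/6162073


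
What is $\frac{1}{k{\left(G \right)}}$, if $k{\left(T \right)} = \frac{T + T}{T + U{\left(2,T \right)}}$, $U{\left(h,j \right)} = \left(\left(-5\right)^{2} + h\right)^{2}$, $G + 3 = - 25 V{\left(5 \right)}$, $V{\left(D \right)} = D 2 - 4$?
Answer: $- \frac{32}{17} \approx -1.8824$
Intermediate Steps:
$V{\left(D \right)} = -4 + 2 D$ ($V{\left(D \right)} = 2 D - 4 = -4 + 2 D$)
$G = -153$ ($G = -3 - 25 \left(-4 + 2 \cdot 5\right) = -3 - 25 \left(-4 + 10\right) = -3 - 150 = -153$)
$U{\left(h,j \right)} = \left(25 + h\right)^{2}$
$k{\left(T \right)} = \frac{2 T}{729 + T}$ ($k{\left(T \right)} = \frac{T + T}{T + \left(25 + 2\right)^{2}} = \frac{2 T}{T + 27^{2}} = \frac{2 T}{T + 729} = \frac{2 T}{729 + T}$)
$\frac{1}{k{\left(G \right)}} = \frac{1}{2 \left(-153\right) \frac{1}{729 - 153}} = \frac{1}{2 \left(-153\right) \frac{1}{576}} = \frac{1}{- \frac{17}{32}} = - \frac{32}{17}$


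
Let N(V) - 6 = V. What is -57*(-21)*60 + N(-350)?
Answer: 71476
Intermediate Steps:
N(V) = 6 + V
-57*(-21)*60 + N(-350) = -57*(-21)*60 + (6 - 350) = 1197*60 - 344 = 71820 - 344 = 71476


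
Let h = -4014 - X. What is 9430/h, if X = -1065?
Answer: -9430/2949 ≈ -3.1977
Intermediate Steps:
h = -2949 (h = -4014 - 1*(-1065) = -4014 + 1065 = -2949)
9430/h = 9430/(-2949) = 9430*(-1/2949) = -9430/2949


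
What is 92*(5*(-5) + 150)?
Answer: 11500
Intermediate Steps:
92*(5*(-5) + 150) = 92*(-25 + 150) = 92*125 = 11500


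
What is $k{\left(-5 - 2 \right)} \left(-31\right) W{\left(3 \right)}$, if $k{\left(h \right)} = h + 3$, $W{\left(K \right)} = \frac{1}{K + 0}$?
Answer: $\frac{124}{3} \approx 41.333$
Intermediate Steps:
$W{\left(K \right)} = \frac{1}{K}$
$k{\left(h \right)} = 3 + h$
$k{\left(-5 - 2 \right)} \left(-31\right) W{\left(3 \right)} = \frac{\left(3 - 7\right) \left(-31\right)}{3} = \left(3 - 7\right) \left(-31\right) \frac{1}{3} = \left(-4\right) \left(-31\right) \frac{1}{3} = 124 \cdot \frac{1}{3} = \frac{124}{3}$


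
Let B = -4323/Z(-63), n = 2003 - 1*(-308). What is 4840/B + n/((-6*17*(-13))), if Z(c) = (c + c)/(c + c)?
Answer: 36087/57902 ≈ 0.62324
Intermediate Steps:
n = 2311 (n = 2003 + 308 = 2311)
Z(c) = 1 (Z(c) = (2*c)/((2*c)) = (2*c)*(1/(2*c)) = 1)
B = -4323 (B = -4323/1 = -4323*1 = -4323)
4840/B + n/((-6*17*(-13))) = 4840/(-4323) + 2311/((-6*17*(-13))) = 4840*(-1/4323) + 2311/((-102*(-13))) = -440/393 + 2311/1326 = 36087/57902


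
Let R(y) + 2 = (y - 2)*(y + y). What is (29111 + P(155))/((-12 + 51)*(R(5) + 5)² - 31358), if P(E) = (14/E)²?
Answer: 699391971/266989825 ≈ 2.6195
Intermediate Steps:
P(E) = 196/E²
R(y) = -2 + 2*y*(-2 + y) (R(y) = -2 + (y - 2)*(y + y) = -2 + (-2 + y)*(2*y) = -2 + 2*y*(-2 + y))
(29111 + P(155))/((-12 + 51)*(R(5) + 5)² - 31358) = (29111 + 196/155²)/((-12 + 51)*((-2 - 4*5 + 2*5²) + 5)² - 31358) = (29111 + 196*(1/24025))/(39*((-2 - 20 + 2*25) + 5)² - 31358) = (29111 + 196/24025)/(39*((-2 - 20 + 50) + 5)² - 31358) = 699391971/(24025*(39*(28 + 5)² - 31358)) = 699391971/(24025*(39*33² - 31358)) = 699391971/(24025*(39*1089 - 31358)) = 699391971/(24025*(42471 - 31358)) = (699391971/24025)/11113 = (699391971/24025)*(1/11113) = 699391971/266989825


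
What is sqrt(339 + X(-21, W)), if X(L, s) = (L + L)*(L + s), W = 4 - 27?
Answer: 27*sqrt(3) ≈ 46.765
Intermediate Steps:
W = -23
X(L, s) = 2*L*(L + s) (X(L, s) = (2*L)*(L + s) = 2*L*(L + s))
sqrt(339 + X(-21, W)) = sqrt(339 + 2*(-21)*(-21 - 23)) = sqrt(339 + 2*(-21)*(-44)) = sqrt(339 + 1848) = sqrt(2187) = 27*sqrt(3)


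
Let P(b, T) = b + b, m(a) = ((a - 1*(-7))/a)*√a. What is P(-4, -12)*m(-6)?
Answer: 4*I*√6/3 ≈ 3.266*I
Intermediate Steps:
m(a) = (7 + a)/√a (m(a) = ((a + 7)/a)*√a = ((7 + a)/a)*√a = (7 + a)/√a)
P(b, T) = 2*b
P(-4, -12)*m(-6) = (2*(-4))*((7 - 6)/√(-6)) = -8*(-I*√6/6) = -(-4)*I*√6/3 = 4*I*√6/3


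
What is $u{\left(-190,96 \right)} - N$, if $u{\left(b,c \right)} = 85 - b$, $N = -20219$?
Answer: $20494$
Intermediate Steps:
$u{\left(-190,96 \right)} - N = \left(85 - -190\right) - -20219 = \left(85 + 190\right) + 20219 = 275 + 20219 = 20494$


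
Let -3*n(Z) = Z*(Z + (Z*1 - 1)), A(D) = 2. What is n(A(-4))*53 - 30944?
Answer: -31050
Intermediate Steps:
n(Z) = -Z*(-1 + 2*Z)/3 (n(Z) = -Z*(Z + (Z*1 - 1))/3 = -Z*(Z + (Z - 1))/3 = -Z*(Z + (-1 + Z))/3 = -Z*(-1 + 2*Z)/3)
n(A(-4))*53 - 30944 = ((⅓)*2*(1 - 2*2))*53 - 30944 = ((⅓)*2*(1 - 4))*53 - 30944 = ((⅓)*2*(-3))*53 - 30944 = -2*53 - 30944 = -106 - 30944 = -31050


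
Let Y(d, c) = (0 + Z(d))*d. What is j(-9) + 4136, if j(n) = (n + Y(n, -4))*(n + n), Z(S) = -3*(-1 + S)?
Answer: 9158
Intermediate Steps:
Z(S) = 3 - 3*S
Y(d, c) = d*(3 - 3*d) (Y(d, c) = (0 + (3 - 3*d))*d = (3 - 3*d)*d = d*(3 - 3*d))
j(n) = 2*n*(n + 3*n*(1 - n)) (j(n) = (n + 3*n*(1 - n))*(n + n) = (n + 3*n*(1 - n))*(2*n) = 2*n*(n + 3*n*(1 - n)))
j(-9) + 4136 = (-9)**2*(8 - 6*(-9)) + 4136 = 81*(8 + 54) + 4136 = 81*62 + 4136 = 5022 + 4136 = 9158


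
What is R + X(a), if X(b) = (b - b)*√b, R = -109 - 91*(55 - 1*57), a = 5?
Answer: 73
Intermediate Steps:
R = 73 (R = -109 - 91*(55 - 57) = -109 - 91*(-2) = -109 + 182 = 73)
X(b) = 0 (X(b) = 0*√b = 0)
R + X(a) = 73 + 0 = 73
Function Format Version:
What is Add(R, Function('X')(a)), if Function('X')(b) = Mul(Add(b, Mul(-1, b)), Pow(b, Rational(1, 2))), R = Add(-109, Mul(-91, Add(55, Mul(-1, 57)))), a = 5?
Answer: 73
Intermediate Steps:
R = 73 (R = Add(-109, Mul(-91, Add(55, -57))) = Add(-109, Mul(-91, -2)) = Add(-109, 182) = 73)
Function('X')(b) = 0 (Function('X')(b) = Mul(0, Pow(b, Rational(1, 2))) = 0)
Add(R, Function('X')(a)) = Add(73, 0) = 73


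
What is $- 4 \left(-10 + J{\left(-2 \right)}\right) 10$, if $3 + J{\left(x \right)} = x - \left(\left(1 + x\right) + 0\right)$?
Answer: $560$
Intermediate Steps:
$J{\left(x \right)} = -4$ ($J{\left(x \right)} = -3 + \left(x - \left(\left(1 + x\right) + 0\right)\right) = -3 + \left(x - \left(1 + x\right)\right) = -3 - 1 = -4$)
$- 4 \left(-10 + J{\left(-2 \right)}\right) 10 = - 4 \left(-10 - 4\right) 10 = - 4 \left(\left(-14\right) 10\right) = \left(-4\right) \left(-140\right) = 560$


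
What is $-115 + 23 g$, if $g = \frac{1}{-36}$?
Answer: $- \frac{4163}{36} \approx -115.64$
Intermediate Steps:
$g = - \frac{1}{36} \approx -0.027778$
$-115 + 23 g = -115 + 23 \left(- \frac{1}{36}\right) = -115 - \frac{23}{36} = - \frac{4163}{36}$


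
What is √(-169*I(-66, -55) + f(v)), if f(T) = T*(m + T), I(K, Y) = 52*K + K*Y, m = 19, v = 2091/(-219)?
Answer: 2*I*√44699982/73 ≈ 183.17*I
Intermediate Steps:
v = -697/73 (v = 2091*(-1/219) = -697/73 ≈ -9.5479)
f(T) = T*(19 + T)
√(-169*I(-66, -55) + f(v)) = √(-(-11154)*(52 - 55) - 697*(19 - 697/73)/73) = √(-(-11154)*(-3) - 697/73*690/73) = √(-169*198 - 480930/5329) = √(-33462 - 480930/5329) = √(-178799928/5329) = 2*I*√44699982/73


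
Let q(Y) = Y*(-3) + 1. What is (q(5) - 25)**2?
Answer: 1521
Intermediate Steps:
q(Y) = 1 - 3*Y (q(Y) = -3*Y + 1 = 1 - 3*Y)
(q(5) - 25)**2 = ((1 - 3*5) - 25)**2 = ((1 - 15) - 25)**2 = (-14 - 25)**2 = (-39)**2 = 1521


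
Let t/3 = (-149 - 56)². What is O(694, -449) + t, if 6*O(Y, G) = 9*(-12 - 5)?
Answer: 252099/2 ≈ 1.2605e+5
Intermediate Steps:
O(Y, G) = -51/2 (O(Y, G) = (9*(-12 - 5))/6 = (9*(-17))/6 = (⅙)*(-153) = -51/2)
t = 126075 (t = 3*(-149 - 56)² = 3*(-205)² = 3*42025 = 126075)
O(694, -449) + t = -51/2 + 126075 = 252099/2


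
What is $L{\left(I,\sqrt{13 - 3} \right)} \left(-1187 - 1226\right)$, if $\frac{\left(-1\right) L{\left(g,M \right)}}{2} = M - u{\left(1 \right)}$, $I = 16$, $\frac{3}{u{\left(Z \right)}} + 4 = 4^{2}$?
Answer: $- \frac{2413}{2} + 4826 \sqrt{10} \approx 14055.0$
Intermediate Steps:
$u{\left(Z \right)} = \frac{1}{4}$ ($u{\left(Z \right)} = \frac{3}{-4 + 4^{2}} = \frac{3}{-4 + 16} = \frac{3}{12} = 3 \cdot \frac{1}{12} = \frac{1}{4}$)
$L{\left(g,M \right)} = \frac{1}{2} - 2 M$ ($L{\left(g,M \right)} = - 2 \left(M - \frac{1}{4}\right) = - 2 \left(- \frac{1}{4} + M\right) = \frac{1}{2} - 2 M$)
$L{\left(I,\sqrt{13 - 3} \right)} \left(-1187 - 1226\right) = \left(\frac{1}{2} - 2 \sqrt{13 - 3}\right) \left(-1187 - 1226\right) = \left(\frac{1}{2} - 2 \sqrt{10}\right) \left(-2413\right) = - \frac{2413}{2} + 4826 \sqrt{10}$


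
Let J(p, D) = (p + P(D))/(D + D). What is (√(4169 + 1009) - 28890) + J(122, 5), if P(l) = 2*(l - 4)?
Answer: -144388/5 + √5178 ≈ -28806.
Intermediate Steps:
P(l) = -8 + 2*l (P(l) = 2*(-4 + l) = -8 + 2*l)
J(p, D) = (-8 + p + 2*D)/(2*D) (J(p, D) = (p + (-8 + 2*D))/(D + D) = (-8 + p + 2*D)/((2*D)) = (-8 + p + 2*D)*(1/(2*D)) = (-8 + p + 2*D)/(2*D))
(√(4169 + 1009) - 28890) + J(122, 5) = (√(4169 + 1009) - 28890) + (-4 + 5 + (½)*122)/5 = (√5178 - 28890) + (-4 + 5 + 61)/5 = (-28890 + √5178) + (⅕)*62 = (-28890 + √5178) + 62/5 = -144388/5 + √5178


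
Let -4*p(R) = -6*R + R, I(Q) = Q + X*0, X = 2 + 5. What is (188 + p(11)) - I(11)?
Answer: 763/4 ≈ 190.75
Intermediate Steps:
X = 7
I(Q) = Q (I(Q) = Q + 7*0 = Q + 0 = Q)
p(R) = 5*R/4 (p(R) = -(-6*R + R)/4 = -(-5)*R/4 = 5*R/4)
(188 + p(11)) - I(11) = (188 + (5/4)*11) - 1*11 = (188 + 55/4) - 11 = 807/4 - 11 = 763/4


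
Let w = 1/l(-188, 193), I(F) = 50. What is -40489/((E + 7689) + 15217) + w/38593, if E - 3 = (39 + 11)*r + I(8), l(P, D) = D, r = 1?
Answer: -15872643608/9020071739 ≈ -1.7597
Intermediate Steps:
E = 103 (E = 3 + ((39 + 11)*1 + 50) = 3 + (50*1 + 50) = 3 + (50 + 50) = 3 + 100 = 103)
w = 1/193 ≈ 0.0051813
-40489/((E + 7689) + 15217) + w/38593 = -40489/((103 + 7689) + 15217) + (1/193)/38593 = -40489/(7792 + 15217) + (1/193)*(1/38593) = -40489/23009 + 1/7448449 = -40489*1/23009 + 1/7448449 = -2131/1211 + 1/7448449 = -15872643608/9020071739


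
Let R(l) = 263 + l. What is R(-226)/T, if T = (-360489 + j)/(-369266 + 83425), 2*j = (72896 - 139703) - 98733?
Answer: 10576117/443259 ≈ 23.860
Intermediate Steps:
j = -82770 (j = ((72896 - 139703) - 98733)/2 = (-66807 - 98733)/2 = (½)*(-165540) = -82770)
T = 443259/285841 (T = (-360489 - 82770)/(-369266 + 83425) = -443259/(-285841) = -443259*(-1/285841) = 443259/285841 ≈ 1.5507)
R(-226)/T = (263 - 226)/(443259/285841) = 37*(285841/443259) = 10576117/443259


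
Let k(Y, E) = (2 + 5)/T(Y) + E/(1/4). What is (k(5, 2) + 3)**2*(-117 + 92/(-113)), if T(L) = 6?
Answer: -70944977/4068 ≈ -17440.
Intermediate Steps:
k(Y, E) = 7/6 + 4*E (k(Y, E) = (2 + 5)/6 + E/(1/4) = 7*(1/6) + E/(1/4) = 7/6 + E*4 = 7/6 + 4*E)
(k(5, 2) + 3)**2*(-117 + 92/(-113)) = ((7/6 + 4*2) + 3)**2*(-117 + 92/(-113)) = ((7/6 + 8) + 3)**2*(-117 + 92*(-1/113)) = (55/6 + 3)**2*(-117 - 92/113) = (73/6)**2*(-13313/113) = (5329/36)*(-13313/113) = -70944977/4068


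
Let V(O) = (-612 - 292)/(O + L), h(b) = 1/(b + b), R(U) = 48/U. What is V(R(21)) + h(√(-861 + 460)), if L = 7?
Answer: -6328/65 - I*√401/802 ≈ -97.354 - 0.024969*I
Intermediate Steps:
h(b) = 1/(2*b)
V(O) = -904/(7 + O) (V(O) = (-612 - 292)/(O + 7) = -904/(7 + O))
V(R(21)) + h(√(-861 + 460)) = -904/(7 + 48/21) + 1/(2*(√(-861 + 460))) = -904/(7 + 48*(1/21)) + 1/(2*(√(-401))) = -904/(7 + 16/7) + 1/(2*((I*√401))) = -904/65/7 + (-I*√401/401)/2 = -904*7/65 - I*√401/802 = -6328/65 - I*√401/802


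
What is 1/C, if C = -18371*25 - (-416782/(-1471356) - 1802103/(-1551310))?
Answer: -285316159545/131038991436673136 ≈ -2.1773e-6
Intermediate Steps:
C = -131038991436673136/285316159545 (C = -459275 - (-416782*(-1/1471356) - 1802103*(-1/1551310)) = -459275 - (208391/735678 + 1802103/1551310) = -459275 - 1*412261643261/285316159545 = -459275 - 412261643261/285316159545 = -131038991436673136/285316159545 ≈ -4.5928e+5)
1/C = 1/(-131038991436673136/285316159545) = -285316159545/131038991436673136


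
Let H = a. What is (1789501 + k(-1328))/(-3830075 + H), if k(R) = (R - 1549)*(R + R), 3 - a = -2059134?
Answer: -9430813/1770938 ≈ -5.3253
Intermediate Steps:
a = 2059137 (a = 3 - 1*(-2059134) = 3 + 2059134 = 2059137)
k(R) = 2*R*(-1549 + R) (k(R) = (-1549 + R)*(2*R) = 2*R*(-1549 + R))
H = 2059137
(1789501 + k(-1328))/(-3830075 + H) = (1789501 + 2*(-1328)*(-1549 - 1328))/(-3830075 + 2059137) = (1789501 + 2*(-1328)*(-2877))/(-1770938) = (1789501 + 7641312)*(-1/1770938) = 9430813*(-1/1770938) = -9430813/1770938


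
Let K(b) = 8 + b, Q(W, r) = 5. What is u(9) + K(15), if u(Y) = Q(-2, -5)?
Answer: 28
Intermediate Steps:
u(Y) = 5
u(9) + K(15) = 5 + (8 + 15) = 5 + 23 = 28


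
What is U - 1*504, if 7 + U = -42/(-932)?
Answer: -238105/466 ≈ -510.96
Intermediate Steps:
U = -3241/466 (U = -7 - 42/(-932) = -7 - 42*(-1/932) = -7 + 21/466 = -3241/466 ≈ -6.9549)
U - 1*504 = -3241/466 - 1*504 = -3241/466 - 504 = -238105/466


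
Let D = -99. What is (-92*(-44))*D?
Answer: -400752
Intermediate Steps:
(-92*(-44))*D = -92*(-44)*(-99) = 4048*(-99) = -400752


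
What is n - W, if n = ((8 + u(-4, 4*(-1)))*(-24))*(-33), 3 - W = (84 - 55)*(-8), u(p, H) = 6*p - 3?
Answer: -15283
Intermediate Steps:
u(p, H) = -3 + 6*p
W = 235 (W = 3 - (84 - 55)*(-8) = 3 - 29*(-8) = 3 - 1*(-232) = 3 + 232 = 235)
n = -15048 (n = ((8 + (-3 + 6*(-4)))*(-24))*(-33) = ((8 + (-3 - 24))*(-24))*(-33) = ((8 - 27)*(-24))*(-33) = -19*(-24)*(-33) = 456*(-33) = -15048)
n - W = -15048 - 1*235 = -15048 - 235 = -15283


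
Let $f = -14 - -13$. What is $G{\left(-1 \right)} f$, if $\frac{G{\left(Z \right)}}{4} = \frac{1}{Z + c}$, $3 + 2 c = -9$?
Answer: $\frac{4}{7} \approx 0.57143$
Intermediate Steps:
$c = -6$ ($c = - \frac{3}{2} + \frac{1}{2} \left(-9\right) = - \frac{3}{2} - \frac{9}{2} = -6$)
$G{\left(Z \right)} = \frac{4}{-6 + Z}$ ($G{\left(Z \right)} = \frac{4}{Z - 6} = \frac{4}{-6 + Z}$)
$f = -1$ ($f = -14 + 13 = -1$)
$G{\left(-1 \right)} f = \frac{4}{-6 - 1} \left(-1\right) = \frac{4}{-7} \left(-1\right) = 4 \left(- \frac{1}{7}\right) \left(-1\right) = \left(- \frac{4}{7}\right) \left(-1\right) = \frac{4}{7}$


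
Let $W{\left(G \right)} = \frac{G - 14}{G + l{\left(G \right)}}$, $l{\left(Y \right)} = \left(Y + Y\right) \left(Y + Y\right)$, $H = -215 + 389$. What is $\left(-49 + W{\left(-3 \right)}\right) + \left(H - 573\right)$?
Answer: $- \frac{14801}{33} \approx -448.52$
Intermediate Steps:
$H = 174$
$l{\left(Y \right)} = 4 Y^{2}$ ($l{\left(Y \right)} = 2 Y 2 Y = 4 Y^{2}$)
$W{\left(G \right)} = \frac{-14 + G}{G + 4 G^{2}}$ ($W{\left(G \right)} = \frac{G - 14}{G + 4 G^{2}} = \frac{-14 + G}{G + 4 G^{2}}$)
$\left(-49 + W{\left(-3 \right)}\right) + \left(H - 573\right) = \left(-49 + \frac{-14 - 3}{\left(-3\right) \left(1 + 4 \left(-3\right)\right)}\right) + \left(174 - 573\right) = \left(-49 - \frac{1}{3} \frac{1}{1 - 12} \left(-17\right)\right) - 399 = \left(-49 - \frac{1}{3} \frac{1}{-11} \left(-17\right)\right) - 399 = \left(-49 - \left(- \frac{1}{33}\right) \left(-17\right)\right) - 399 = \left(-49 - \frac{17}{33}\right) - 399 = - \frac{1634}{33} - 399 = - \frac{14801}{33}$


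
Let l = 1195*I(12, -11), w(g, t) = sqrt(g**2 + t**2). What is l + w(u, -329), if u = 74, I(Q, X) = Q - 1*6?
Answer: 7170 + sqrt(113717) ≈ 7507.2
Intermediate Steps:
I(Q, X) = -6 + Q (I(Q, X) = Q - 6 = -6 + Q)
l = 7170 (l = 1195*(-6 + 12) = 1195*6 = 7170)
l + w(u, -329) = 7170 + sqrt(74**2 + (-329)**2) = 7170 + sqrt(5476 + 108241) = 7170 + sqrt(113717)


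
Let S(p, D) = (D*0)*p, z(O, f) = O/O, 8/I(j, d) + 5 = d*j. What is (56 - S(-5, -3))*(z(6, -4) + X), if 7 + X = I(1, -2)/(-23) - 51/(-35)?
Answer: -28936/115 ≈ -251.62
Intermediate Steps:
I(j, d) = 8/(-5 + d*j)
X = -4422/805 (X = -7 + ((8/(-5 - 2*1))/(-23) - 51/(-35)) = -7 + ((8/(-5 - 2))*(-1/23) - 51*(-1/35)) = -7 + ((8/(-7))*(-1/23) + 51/35) = -7 + ((8*(-1/7))*(-1/23) + 51/35) = -7 + (-8/7*(-1/23) + 51/35) = -7 + (8/161 + 51/35) = -7 + 1213/805 = -4422/805 ≈ -5.4932)
z(O, f) = 1
S(p, D) = 0 (S(p, D) = 0*p = 0)
(56 - S(-5, -3))*(z(6, -4) + X) = (56 - 1*0)*(1 - 4422/805) = (56 + 0)*(-3617/805) = 56*(-3617/805) = -28936/115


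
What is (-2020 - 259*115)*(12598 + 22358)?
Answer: -1111775580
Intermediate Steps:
(-2020 - 259*115)*(12598 + 22358) = (-2020 - 29785)*34956 = -31805*34956 = -1111775580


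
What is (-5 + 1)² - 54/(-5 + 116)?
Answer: 574/37 ≈ 15.514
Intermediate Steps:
(-5 + 1)² - 54/(-5 + 116) = (-4)² - 54/111 = 16 - 54*1/111 = 16 - 18/37 = 574/37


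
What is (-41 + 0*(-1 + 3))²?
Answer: 1681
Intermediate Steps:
(-41 + 0*(-1 + 3))² = (-41 + 0*2)² = (-41 + 0)² = (-41)² = 1681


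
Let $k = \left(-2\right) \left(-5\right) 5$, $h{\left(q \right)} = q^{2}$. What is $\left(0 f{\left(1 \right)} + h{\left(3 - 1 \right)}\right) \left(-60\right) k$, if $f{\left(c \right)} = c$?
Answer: $-12000$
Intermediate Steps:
$k = 50$ ($k = 10 \cdot 5 = 50$)
$\left(0 f{\left(1 \right)} + h{\left(3 - 1 \right)}\right) \left(-60\right) k = \left(0 \cdot 1 + \left(3 - 1\right)^{2}\right) \left(-60\right) 50 = \left(0 + \left(3 - 1\right)^{2}\right) \left(-60\right) 50 = \left(0 + 2^{2}\right) \left(-60\right) 50 = \left(0 + 4\right) \left(-60\right) 50 = 4 \left(-60\right) 50 = \left(-240\right) 50 = -12000$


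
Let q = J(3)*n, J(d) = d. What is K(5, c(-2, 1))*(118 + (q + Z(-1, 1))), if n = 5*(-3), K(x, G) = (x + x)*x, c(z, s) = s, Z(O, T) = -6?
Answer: 3350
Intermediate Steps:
K(x, G) = 2*x**2 (K(x, G) = (2*x)*x = 2*x**2)
n = -15
q = -45 (q = 3*(-15) = -45)
K(5, c(-2, 1))*(118 + (q + Z(-1, 1))) = (2*5**2)*(118 + (-45 - 6)) = (2*25)*(118 - 51) = 50*67 = 3350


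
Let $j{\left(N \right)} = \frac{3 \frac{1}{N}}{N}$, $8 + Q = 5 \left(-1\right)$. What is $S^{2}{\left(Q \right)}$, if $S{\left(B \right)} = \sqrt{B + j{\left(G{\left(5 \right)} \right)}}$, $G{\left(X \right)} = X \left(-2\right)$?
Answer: $- \frac{1297}{100} \approx -12.97$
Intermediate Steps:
$G{\left(X \right)} = - 2 X$
$Q = -13$ ($Q = -8 + 5 \left(-1\right) = -8 - 5 = -13$)
$j{\left(N \right)} = \frac{3}{N^{2}}$
$S{\left(B \right)} = \sqrt{\frac{3}{100} + B}$ ($S{\left(B \right)} = \sqrt{B + \frac{3}{100}} = \sqrt{\frac{3}{100} + B}$)
$S^{2}{\left(Q \right)} = \left(\frac{\sqrt{3 + 100 \left(-13\right)}}{10}\right)^{2} = \left(\frac{\sqrt{3 - 1300}}{10}\right)^{2} = \left(\frac{\sqrt{-1297}}{10}\right)^{2} = \left(\frac{i \sqrt{1297}}{10}\right)^{2} = - \frac{1297}{100}$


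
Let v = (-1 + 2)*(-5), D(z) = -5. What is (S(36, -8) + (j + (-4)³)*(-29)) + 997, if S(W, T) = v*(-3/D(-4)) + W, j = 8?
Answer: 2654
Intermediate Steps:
v = -5 (v = 1*(-5) = -5)
S(W, T) = -3 + W (S(W, T) = -(-15)/(-5) + W = -(-15)*(-1)/5 + W = -5*⅗ + W = -3 + W)
(S(36, -8) + (j + (-4)³)*(-29)) + 997 = ((-3 + 36) + (8 + (-4)³)*(-29)) + 997 = (33 + (8 - 64)*(-29)) + 997 = (33 - 56*(-29)) + 997 = (33 + 1624) + 997 = 1657 + 997 = 2654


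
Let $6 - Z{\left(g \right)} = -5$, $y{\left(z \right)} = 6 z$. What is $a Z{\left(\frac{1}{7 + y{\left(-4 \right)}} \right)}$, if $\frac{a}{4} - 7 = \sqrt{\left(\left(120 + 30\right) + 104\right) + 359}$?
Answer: $308 + 44 \sqrt{613} \approx 1397.4$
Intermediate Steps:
$Z{\left(g \right)} = 11$ ($Z{\left(g \right)} = 6 - -5 = 6 + 5 = 11$)
$a = 28 + 4 \sqrt{613}$ ($a = 28 + 4 \sqrt{\left(\left(120 + 30\right) + 104\right) + 359} = 28 + 4 \sqrt{\left(150 + 104\right) + 359} = 28 + 4 \sqrt{254 + 359} = 28 + 4 \sqrt{613} \approx 127.04$)
$a Z{\left(\frac{1}{7 + y{\left(-4 \right)}} \right)} = \left(28 + 4 \sqrt{613}\right) 11 = 308 + 44 \sqrt{613}$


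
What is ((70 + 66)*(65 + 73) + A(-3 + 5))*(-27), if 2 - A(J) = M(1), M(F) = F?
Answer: -506763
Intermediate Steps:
A(J) = 1 (A(J) = 2 - 1*1 = 2 - 1 = 1)
((70 + 66)*(65 + 73) + A(-3 + 5))*(-27) = ((70 + 66)*(65 + 73) + 1)*(-27) = (136*138 + 1)*(-27) = (18768 + 1)*(-27) = 18769*(-27) = -506763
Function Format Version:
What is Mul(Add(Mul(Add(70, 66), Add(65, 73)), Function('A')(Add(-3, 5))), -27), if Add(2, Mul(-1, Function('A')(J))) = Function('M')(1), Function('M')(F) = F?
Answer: -506763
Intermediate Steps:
Function('A')(J) = 1 (Function('A')(J) = Add(2, Mul(-1, 1)) = Add(2, -1) = 1)
Mul(Add(Mul(Add(70, 66), Add(65, 73)), Function('A')(Add(-3, 5))), -27) = Mul(Add(Mul(Add(70, 66), Add(65, 73)), 1), -27) = Mul(Add(Mul(136, 138), 1), -27) = Mul(Add(18768, 1), -27) = Mul(18769, -27) = -506763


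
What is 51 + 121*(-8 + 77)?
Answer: 8400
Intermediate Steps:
51 + 121*(-8 + 77) = 51 + 121*69 = 51 + 8349 = 8400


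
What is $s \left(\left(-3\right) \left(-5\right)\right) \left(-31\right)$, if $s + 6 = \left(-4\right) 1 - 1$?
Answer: $5115$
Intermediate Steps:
$s = -11$ ($s = -6 - 5 = -11$)
$s \left(\left(-3\right) \left(-5\right)\right) \left(-31\right) = - 11 \left(\left(-3\right) \left(-5\right)\right) \left(-31\right) = \left(-11\right) 15 \left(-31\right) = \left(-165\right) \left(-31\right) = 5115$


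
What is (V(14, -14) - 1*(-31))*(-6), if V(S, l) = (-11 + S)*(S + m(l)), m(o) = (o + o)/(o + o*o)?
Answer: -5658/13 ≈ -435.23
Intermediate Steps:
m(o) = 2*o/(o + o²) (m(o) = (2*o)/(o + o²) = 2*o/(o + o²))
V(S, l) = (-11 + S)*(S + 2/(1 + l))
(V(14, -14) - 1*(-31))*(-6) = ((-22 + 2*14 + 14*(1 - 14)*(-11 + 14))/(1 - 14) - 1*(-31))*(-6) = ((-22 + 28 + 14*(-13)*3)/(-13) + 31)*(-6) = (-(-22 + 28 - 546)/13 + 31)*(-6) = (-1/13*(-540) + 31)*(-6) = (540/13 + 31)*(-6) = (943/13)*(-6) = -5658/13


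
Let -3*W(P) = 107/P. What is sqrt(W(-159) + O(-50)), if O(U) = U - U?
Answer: sqrt(5671)/159 ≈ 0.47362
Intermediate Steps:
O(U) = 0
W(P) = -107/(3*P)
sqrt(W(-159) + O(-50)) = sqrt(-107/3/(-159) + 0) = sqrt(-107/3*(-1/159) + 0) = sqrt(107/477 + 0) = sqrt(107/477) = sqrt(5671)/159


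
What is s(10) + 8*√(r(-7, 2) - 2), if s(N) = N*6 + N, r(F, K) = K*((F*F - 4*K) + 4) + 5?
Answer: 70 + 8*√93 ≈ 147.15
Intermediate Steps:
r(F, K) = 5 + K*(4 + F² - 4*K) (r(F, K) = K*((F² - 4*K) + 4) + 5 = K*(4 + F² - 4*K) + 5 = 5 + K*(4 + F² - 4*K))
s(N) = 7*N (s(N) = 6*N + N = 7*N)
s(10) + 8*√(r(-7, 2) - 2) = 7*10 + 8*√((5 - 4*2² + 4*2 + 2*(-7)²) - 2) = 70 + 8*√((5 - 4*4 + 8 + 2*49) - 2) = 70 + 8*√((5 - 16 + 8 + 98) - 2) = 70 + 8*√(95 - 2) = 70 + 8*√93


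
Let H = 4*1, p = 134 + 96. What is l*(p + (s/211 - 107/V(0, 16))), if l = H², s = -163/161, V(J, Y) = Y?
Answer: 121375775/33971 ≈ 3572.9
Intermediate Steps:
p = 230
s = -163/161 (s = -163*1/161 = -163/161 ≈ -1.0124)
H = 4
l = 16 (l = 4² = 16)
l*(p + (s/211 - 107/V(0, 16))) = 16*(230 + (-163/161/211 - 107/16)) = 16*(230 + (-163/161*1/211 - 107*1/16)) = 16*(230 + (-163/33971 - 107/16)) = 16*(230 - 3637505/543536) = 16*(121375775/543536) = 121375775/33971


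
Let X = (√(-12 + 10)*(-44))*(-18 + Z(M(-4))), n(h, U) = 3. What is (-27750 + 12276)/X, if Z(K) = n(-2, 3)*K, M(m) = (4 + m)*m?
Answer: 2579*I*√2/264 ≈ 13.815*I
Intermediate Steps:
M(m) = m*(4 + m)
Z(K) = 3*K
X = 792*I*√2 (X = (√(-12 + 10)*(-44))*(-18 + 3*(-4*(4 - 4))) = (√(-2)*(-44))*(-18 + 3*(-4*0)) = ((I*√2)*(-44))*(-18 + 3*0) = (-44*I*√2)*(-18 + 0) = -44*I*√2*(-18) = 792*I*√2 ≈ 1120.1*I)
(-27750 + 12276)/X = (-27750 + 12276)/((792*I*√2)) = -(-2579)*I*√2/264 = 2579*I*√2/264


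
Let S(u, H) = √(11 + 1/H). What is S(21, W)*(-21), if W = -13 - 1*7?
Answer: -21*√1095/10 ≈ -69.491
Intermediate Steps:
W = -20 (W = -13 - 7 = -20)
S(21, W)*(-21) = √(11 + 1/(-20))*(-21) = √(11 - 1/20)*(-21) = √(219/20)*(-21) = (√1095/10)*(-21) = -21*√1095/10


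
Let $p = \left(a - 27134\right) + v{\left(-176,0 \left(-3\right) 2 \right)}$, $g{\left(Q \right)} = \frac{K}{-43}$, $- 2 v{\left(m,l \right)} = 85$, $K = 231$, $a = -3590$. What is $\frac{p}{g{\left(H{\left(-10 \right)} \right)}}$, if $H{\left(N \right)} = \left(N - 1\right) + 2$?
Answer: $\frac{881973}{154} \approx 5727.1$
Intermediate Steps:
$H{\left(N \right)} = 1 + N$ ($H{\left(N \right)} = \left(-1 + N\right) + 2 = 1 + N$)
$v{\left(m,l \right)} = - \frac{85}{2}$ ($v{\left(m,l \right)} = \left(- \frac{1}{2}\right) 85 = - \frac{85}{2}$)
$g{\left(Q \right)} = - \frac{231}{43}$ ($g{\left(Q \right)} = \frac{231}{-43} = 231 \left(- \frac{1}{43}\right) = - \frac{231}{43}$)
$p = - \frac{61533}{2}$ ($p = \left(-3590 - 27134\right) - \frac{85}{2} = -30724 - \frac{85}{2} = - \frac{61533}{2} \approx -30767.0$)
$\frac{p}{g{\left(H{\left(-10 \right)} \right)}} = - \frac{61533}{2 \left(- \frac{231}{43}\right)} = \left(- \frac{61533}{2}\right) \left(- \frac{43}{231}\right) = \frac{881973}{154}$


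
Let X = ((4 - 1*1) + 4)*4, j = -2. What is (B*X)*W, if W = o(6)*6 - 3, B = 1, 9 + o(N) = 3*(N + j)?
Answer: 420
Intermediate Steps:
o(N) = -15 + 3*N (o(N) = -9 + 3*(N - 2) = -9 + 3*(-2 + N) = -9 + (-6 + 3*N) = -15 + 3*N)
X = 28 (X = ((4 - 1) + 4)*4 = (3 + 4)*4 = 7*4 = 28)
W = 15 (W = (-15 + 3*6)*6 - 3 = (-15 + 18)*6 - 3 = 3*6 - 3 = 18 - 3 = 15)
(B*X)*W = (1*28)*15 = 28*15 = 420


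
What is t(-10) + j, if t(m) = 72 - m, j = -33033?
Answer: -32951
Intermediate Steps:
t(-10) + j = (72 - 1*(-10)) - 33033 = (72 + 10) - 33033 = 82 - 33033 = -32951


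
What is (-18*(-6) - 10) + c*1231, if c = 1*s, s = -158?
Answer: -194400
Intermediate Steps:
c = -158 (c = 1*(-158) = -158)
(-18*(-6) - 10) + c*1231 = (-18*(-6) - 10) - 158*1231 = (108 - 10) - 194498 = 98 - 194498 = -194400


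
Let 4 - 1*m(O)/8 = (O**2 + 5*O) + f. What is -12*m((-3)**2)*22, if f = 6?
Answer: 270336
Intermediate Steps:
m(O) = -16 - 40*O - 8*O**2 (m(O) = 32 - 8*((O**2 + 5*O) + 6) = 32 - 8*(6 + O**2 + 5*O) = 32 + (-48 - 40*O - 8*O**2) = -16 - 40*O - 8*O**2)
-12*m((-3)**2)*22 = -12*(-16 - 40*(-3)**2 - 8*((-3)**2)**2)*22 = -12*(-16 - 40*9 - 8*9**2)*22 = -12*(-16 - 360 - 8*81)*22 = -12*(-16 - 360 - 648)*22 = -12*(-1024)*22 = 12288*22 = 270336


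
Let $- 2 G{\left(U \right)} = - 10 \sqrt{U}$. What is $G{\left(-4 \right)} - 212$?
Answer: $-212 + 10 i \approx -212.0 + 10.0 i$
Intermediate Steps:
$G{\left(U \right)} = 5 \sqrt{U}$ ($G{\left(U \right)} = - \frac{\left(-10\right) \sqrt{U}}{2} = 5 \sqrt{U}$)
$G{\left(-4 \right)} - 212 = 5 \sqrt{-4} - 212 = 5 \cdot 2 i - 212 = 10 i - 212 = -212 + 10 i$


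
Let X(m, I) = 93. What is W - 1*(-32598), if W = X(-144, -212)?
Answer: 32691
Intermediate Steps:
W = 93
W - 1*(-32598) = 93 - 1*(-32598) = 93 + 32598 = 32691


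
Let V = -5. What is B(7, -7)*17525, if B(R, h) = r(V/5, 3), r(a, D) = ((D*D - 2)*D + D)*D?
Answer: 1261800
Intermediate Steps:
r(a, D) = D*(D + D*(-2 + D²)) (r(a, D) = ((D² - 2)*D + D)*D = ((-2 + D²)*D + D)*D = (D*(-2 + D²) + D)*D = (D + D*(-2 + D²))*D = D*(D + D*(-2 + D²)))
B(R, h) = 72 (B(R, h) = 3⁴ - 1*3² = 81 - 1*9 = 81 - 9 = 72)
B(7, -7)*17525 = 72*17525 = 1261800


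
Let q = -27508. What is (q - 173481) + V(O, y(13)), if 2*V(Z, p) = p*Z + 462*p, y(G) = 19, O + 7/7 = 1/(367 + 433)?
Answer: -314575181/1600 ≈ -1.9661e+5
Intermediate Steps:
O = -799/800 (O = -1 + 1/(367 + 433) = -1 + 1/800 = -799/800 ≈ -0.99875)
V(Z, p) = 231*p + Z*p/2 (V(Z, p) = (p*Z + 462*p)/2 = (Z*p + 462*p)/2 = (462*p + Z*p)/2 = 231*p + Z*p/2)
(q - 173481) + V(O, y(13)) = (-27508 - 173481) + (½)*19*(462 - 799/800) = -200989 + (½)*19*(368801/800) = -200989 + 7007219/1600 = -314575181/1600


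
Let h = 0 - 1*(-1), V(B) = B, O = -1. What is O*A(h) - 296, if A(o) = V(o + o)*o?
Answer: -298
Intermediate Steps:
h = 1 (h = 0 + 1 = 1)
A(o) = 2*o² (A(o) = (o + o)*o = (2*o)*o = 2*o²)
O*A(h) - 296 = -2*1² - 296 = -2 - 296 = -298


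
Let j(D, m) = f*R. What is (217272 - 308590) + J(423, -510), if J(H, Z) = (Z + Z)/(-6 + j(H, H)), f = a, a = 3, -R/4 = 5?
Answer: -1004328/11 ≈ -91303.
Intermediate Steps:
R = -20 (R = -4*5 = -20)
f = 3
j(D, m) = -60 (j(D, m) = 3*(-20) = -60)
J(H, Z) = -Z/33 (J(H, Z) = (Z + Z)/(-6 - 60) = (2*Z)/(-66) = (2*Z)*(-1/66) = -Z/33)
(217272 - 308590) + J(423, -510) = (217272 - 308590) - 1/33*(-510) = -91318 + 170/11 = -1004328/11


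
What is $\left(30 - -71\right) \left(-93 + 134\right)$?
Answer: $4141$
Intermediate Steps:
$\left(30 - -71\right) \left(-93 + 134\right) = \left(30 + 71\right) 41 = 101 \cdot 41 = 4141$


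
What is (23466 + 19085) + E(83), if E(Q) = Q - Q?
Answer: 42551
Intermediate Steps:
E(Q) = 0
(23466 + 19085) + E(83) = (23466 + 19085) + 0 = 42551 + 0 = 42551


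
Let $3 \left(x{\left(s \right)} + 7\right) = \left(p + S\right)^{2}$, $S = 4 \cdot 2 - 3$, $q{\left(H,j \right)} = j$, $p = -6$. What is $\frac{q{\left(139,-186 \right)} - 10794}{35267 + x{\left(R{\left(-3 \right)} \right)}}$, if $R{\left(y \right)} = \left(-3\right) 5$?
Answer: $- \frac{32940}{105781} \approx -0.3114$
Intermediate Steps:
$R{\left(y \right)} = -15$
$S = 5$ ($S = 8 - 3 = 5$)
$x{\left(s \right)} = - \frac{20}{3}$ ($x{\left(s \right)} = -7 + \frac{\left(-6 + 5\right)^{2}}{3} = -7 + \frac{\left(-1\right)^{2}}{3} = -7 + \frac{1}{3} \cdot 1 = -7 + \frac{1}{3} = - \frac{20}{3}$)
$\frac{q{\left(139,-186 \right)} - 10794}{35267 + x{\left(R{\left(-3 \right)} \right)}} = \frac{-186 - 10794}{35267 - \frac{20}{3}} = - \frac{10980}{\frac{105781}{3}} = \left(-10980\right) \frac{3}{105781} = - \frac{32940}{105781}$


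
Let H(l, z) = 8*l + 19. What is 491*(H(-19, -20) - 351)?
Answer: -237644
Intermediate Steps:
H(l, z) = 19 + 8*l
491*(H(-19, -20) - 351) = 491*((19 + 8*(-19)) - 351) = 491*((19 - 152) - 351) = 491*(-133 - 351) = 491*(-484) = -237644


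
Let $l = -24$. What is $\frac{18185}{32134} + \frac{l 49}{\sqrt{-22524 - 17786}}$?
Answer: $\frac{18185}{32134} + \frac{588 i \sqrt{40310}}{20155} \approx 0.56591 + 5.8573 i$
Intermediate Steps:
$\frac{18185}{32134} + \frac{l 49}{\sqrt{-22524 - 17786}} = \frac{18185}{32134} + \frac{\left(-24\right) 49}{\sqrt{-22524 - 17786}} = 18185 \cdot \frac{1}{32134} - \frac{1176}{\sqrt{-40310}} = \frac{18185}{32134} - \frac{1176}{i \sqrt{40310}} = \frac{18185}{32134} - 1176 \left(- \frac{i \sqrt{40310}}{40310}\right) = \frac{18185}{32134} + \frac{588 i \sqrt{40310}}{20155}$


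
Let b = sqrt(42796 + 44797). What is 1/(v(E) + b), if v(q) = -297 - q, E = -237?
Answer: 60/83993 + sqrt(87593)/83993 ≈ 0.0042380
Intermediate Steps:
b = sqrt(87593) ≈ 295.96
1/(v(E) + b) = 1/((-297 - 1*(-237)) + sqrt(87593)) = 1/((-297 + 237) + sqrt(87593)) = 1/(-60 + sqrt(87593))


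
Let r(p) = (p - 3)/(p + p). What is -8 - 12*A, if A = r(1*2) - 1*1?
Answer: 7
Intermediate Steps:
r(p) = (-3 + p)/(2*p) (r(p) = (-3 + p)/((2*p)) = (-3 + p)*(1/(2*p)) = (-3 + p)/(2*p))
A = -5/4 (A = (-3 + 1*2)/(2*((1*2))) - 1*1 = (½)*(-3 + 2)/2 - 1 = (½)*(½)*(-1) - 1 = -¼ - 1 = -5/4 ≈ -1.2500)
-8 - 12*A = -8 - 12*(-5/4) = -8 + 15 = 7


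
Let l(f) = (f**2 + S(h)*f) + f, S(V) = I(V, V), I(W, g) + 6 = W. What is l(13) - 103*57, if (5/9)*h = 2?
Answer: -28601/5 ≈ -5720.2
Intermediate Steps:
h = 18/5 (h = (9/5)*2 = 18/5 ≈ 3.6000)
I(W, g) = -6 + W
S(V) = -6 + V
l(f) = f**2 - 7*f/5 (l(f) = (f**2 + (-6 + 18/5)*f) + f = (f**2 - 12*f/5) + f = f**2 - 7*f/5)
l(13) - 103*57 = (1/5)*13*(-7 + 5*13) - 103*57 = (1/5)*13*(-7 + 65) - 5871 = (1/5)*13*58 - 5871 = 754/5 - 5871 = -28601/5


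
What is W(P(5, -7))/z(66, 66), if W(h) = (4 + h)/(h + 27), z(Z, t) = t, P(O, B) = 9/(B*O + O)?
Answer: 37/17622 ≈ 0.0020996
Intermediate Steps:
P(O, B) = 9/(O + B*O)
W(h) = (4 + h)/(27 + h)
W(P(5, -7))/z(66, 66) = ((4 + 9/(5*(1 - 7)))/(27 + 9/(5*(1 - 7))))/66 = ((4 + 9*(⅕)/(-6))/(27 + 9*(⅕)/(-6)))*(1/66) = ((4 + 9*(⅕)*(-⅙))/(27 + 9*(⅕)*(-⅙)))*(1/66) = ((4 - 3/10)/(27 - 3/10))*(1/66) = ((37/10)/(267/10))*(1/66) = ((10/267)*(37/10))*(1/66) = (37/267)*(1/66) = 37/17622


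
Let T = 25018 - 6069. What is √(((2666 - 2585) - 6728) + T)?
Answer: √12302 ≈ 110.91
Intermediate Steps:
T = 18949
√(((2666 - 2585) - 6728) + T) = √(((2666 - 2585) - 6728) + 18949) = √((81 - 6728) + 18949) = √(-6647 + 18949) = √12302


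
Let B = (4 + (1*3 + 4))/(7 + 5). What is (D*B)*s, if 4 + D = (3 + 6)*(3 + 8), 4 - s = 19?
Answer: -5225/4 ≈ -1306.3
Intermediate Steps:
s = -15 (s = 4 - 1*19 = 4 - 19 = -15)
B = 11/12 (B = (4 + (3 + 4))/12 = (4 + 7)*(1/12) = 11*(1/12) = 11/12 ≈ 0.91667)
D = 95 (D = -4 + (3 + 6)*(3 + 8) = -4 + 9*11 = -4 + 99 = 95)
(D*B)*s = (95*(11/12))*(-15) = (1045/12)*(-15) = -5225/4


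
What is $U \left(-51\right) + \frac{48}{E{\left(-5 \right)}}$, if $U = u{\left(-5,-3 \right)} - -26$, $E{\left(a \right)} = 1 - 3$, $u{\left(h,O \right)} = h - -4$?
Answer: $-1299$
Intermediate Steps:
$u{\left(h,O \right)} = 4 + h$ ($u{\left(h,O \right)} = h + 4 = 4 + h$)
$E{\left(a \right)} = -2$ ($E{\left(a \right)} = 1 - 3 = -2$)
$U = 25$ ($U = \left(4 - 5\right) - -26 = -1 + 26 = 25$)
$U \left(-51\right) + \frac{48}{E{\left(-5 \right)}} = 25 \left(-51\right) + \frac{48}{-2} = -1275 + 48 \left(- \frac{1}{2}\right) = -1275 - 24 = -1299$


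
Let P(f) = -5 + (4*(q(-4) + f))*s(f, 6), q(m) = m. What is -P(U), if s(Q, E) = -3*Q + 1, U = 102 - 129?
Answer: 10173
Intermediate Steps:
U = -27
s(Q, E) = 1 - 3*Q
P(f) = -5 + (1 - 3*f)*(-16 + 4*f) (P(f) = -5 + (4*(-4 + f))*(1 - 3*f) = -5 + (-16 + 4*f)*(1 - 3*f) = -5 + (1 - 3*f)*(-16 + 4*f))
-P(U) = -(-21 - 12*(-27)² + 52*(-27)) = -(-21 - 12*729 - 1404) = -(-21 - 8748 - 1404) = -1*(-10173) = 10173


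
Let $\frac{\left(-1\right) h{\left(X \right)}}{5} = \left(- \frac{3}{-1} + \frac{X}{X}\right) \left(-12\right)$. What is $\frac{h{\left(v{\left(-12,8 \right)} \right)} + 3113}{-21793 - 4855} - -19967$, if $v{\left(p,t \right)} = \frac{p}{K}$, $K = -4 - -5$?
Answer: $\frac{532077263}{26648} \approx 19967.0$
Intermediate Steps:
$K = 1$ ($K = -4 + 5 = 1$)
$v{\left(p,t \right)} = p$ ($v{\left(p,t \right)} = \frac{p}{1} = p 1 = p$)
$h{\left(X \right)} = 240$ ($h{\left(X \right)} = - 5 \left(- \frac{3}{-1} + \frac{X}{X}\right) \left(-12\right) = - 5 \left(\left(-3\right) \left(-1\right) + 1\right) \left(-12\right) = - 5 \left(3 + 1\right) \left(-12\right) = - 5 \cdot 4 \left(-12\right) = \left(-5\right) \left(-48\right) = 240$)
$\frac{h{\left(v{\left(-12,8 \right)} \right)} + 3113}{-21793 - 4855} - -19967 = \frac{240 + 3113}{-21793 - 4855} - -19967 = \frac{3353}{-26648} + 19967 = 3353 \left(- \frac{1}{26648}\right) + 19967 = - \frac{3353}{26648} + 19967 = \frac{532077263}{26648}$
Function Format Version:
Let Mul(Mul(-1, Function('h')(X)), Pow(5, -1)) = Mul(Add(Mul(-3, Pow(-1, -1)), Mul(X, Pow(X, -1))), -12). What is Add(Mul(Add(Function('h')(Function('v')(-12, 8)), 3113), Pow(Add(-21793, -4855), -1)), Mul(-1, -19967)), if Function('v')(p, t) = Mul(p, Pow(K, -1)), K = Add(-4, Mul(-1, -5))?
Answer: Rational(532077263, 26648) ≈ 19967.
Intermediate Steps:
K = 1 (K = Add(-4, 5) = 1)
Function('v')(p, t) = p (Function('v')(p, t) = Mul(p, Pow(1, -1)) = Mul(p, 1) = p)
Function('h')(X) = 240 (Function('h')(X) = Mul(-5, Mul(Add(Mul(-3, Pow(-1, -1)), Mul(X, Pow(X, -1))), -12)) = Mul(-5, Mul(Add(Mul(-3, -1), 1), -12)) = Mul(-5, Mul(Add(3, 1), -12)) = Mul(-5, Mul(4, -12)) = Mul(-5, -48) = 240)
Add(Mul(Add(Function('h')(Function('v')(-12, 8)), 3113), Pow(Add(-21793, -4855), -1)), Mul(-1, -19967)) = Add(Mul(Add(240, 3113), Pow(Add(-21793, -4855), -1)), Mul(-1, -19967)) = Add(Mul(3353, Pow(-26648, -1)), 19967) = Add(Mul(3353, Rational(-1, 26648)), 19967) = Add(Rational(-3353, 26648), 19967) = Rational(532077263, 26648)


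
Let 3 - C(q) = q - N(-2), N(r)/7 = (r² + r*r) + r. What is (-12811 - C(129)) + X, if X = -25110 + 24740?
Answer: -13097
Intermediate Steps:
N(r) = 7*r + 14*r² (N(r) = 7*((r² + r*r) + r) = 7*((r² + r²) + r) = 7*(2*r² + r) = 7*(r + 2*r²) = 7*r + 14*r²)
C(q) = 45 - q (C(q) = 3 - (q - 7*(-2)*(1 + 2*(-2))) = 3 - (q - 7*(-2)*(1 - 4)) = 3 - (q - 7*(-2)*(-3)) = 3 - (q - 1*42) = 3 - (q - 42) = 3 - (-42 + q) = 3 + (42 - q) = 45 - q)
X = -370
(-12811 - C(129)) + X = (-12811 - (45 - 1*129)) - 370 = (-12811 - (45 - 129)) - 370 = (-12811 - 1*(-84)) - 370 = (-12811 + 84) - 370 = -12727 - 370 = -13097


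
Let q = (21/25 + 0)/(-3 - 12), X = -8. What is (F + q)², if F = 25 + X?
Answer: 4485924/15625 ≈ 287.10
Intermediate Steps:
F = 17 (F = 25 - 8 = 17)
q = -7/125 (q = (21*(1/25) + 0)/(-15) = (21/25 + 0)*(-1/15) = (21/25)*(-1/15) = -7/125 ≈ -0.056000)
(F + q)² = (17 - 7/125)² = (2118/125)² = 4485924/15625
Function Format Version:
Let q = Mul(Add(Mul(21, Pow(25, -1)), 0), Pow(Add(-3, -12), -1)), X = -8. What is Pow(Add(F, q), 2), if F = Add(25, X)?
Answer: Rational(4485924, 15625) ≈ 287.10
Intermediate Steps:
F = 17 (F = Add(25, -8) = 17)
q = Rational(-7, 125) (q = Mul(Add(Mul(21, Rational(1, 25)), 0), Pow(-15, -1)) = Mul(Add(Rational(21, 25), 0), Rational(-1, 15)) = Mul(Rational(21, 25), Rational(-1, 15)) = Rational(-7, 125) ≈ -0.056000)
Pow(Add(F, q), 2) = Pow(Add(17, Rational(-7, 125)), 2) = Pow(Rational(2118, 125), 2) = Rational(4485924, 15625)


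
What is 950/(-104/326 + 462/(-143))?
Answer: -1006525/3761 ≈ -267.62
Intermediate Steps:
950/(-104/326 + 462/(-143)) = 950/(-104*1/326 + 462*(-1/143)) = 950/(-52/163 - 42/13) = 950/(-7522/2119) = 950*(-2119/7522) = -1006525/3761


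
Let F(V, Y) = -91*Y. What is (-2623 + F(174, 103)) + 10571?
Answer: -1425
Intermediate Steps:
(-2623 + F(174, 103)) + 10571 = (-2623 - 91*103) + 10571 = (-2623 - 9373) + 10571 = -11996 + 10571 = -1425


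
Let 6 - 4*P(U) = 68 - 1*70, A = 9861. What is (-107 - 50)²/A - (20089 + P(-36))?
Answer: -198092702/9861 ≈ -20089.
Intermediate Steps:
P(U) = 2 (P(U) = 3/2 - (68 - 1*70)/4 = 3/2 - (68 - 70)/4 = 3/2 - ¼*(-2) = 3/2 + ½ = 2)
(-107 - 50)²/A - (20089 + P(-36)) = (-107 - 50)²/9861 - (20089 + 2) = (-157)²*(1/9861) - 1*20091 = 24649*(1/9861) - 20091 = 24649/9861 - 20091 = -198092702/9861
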